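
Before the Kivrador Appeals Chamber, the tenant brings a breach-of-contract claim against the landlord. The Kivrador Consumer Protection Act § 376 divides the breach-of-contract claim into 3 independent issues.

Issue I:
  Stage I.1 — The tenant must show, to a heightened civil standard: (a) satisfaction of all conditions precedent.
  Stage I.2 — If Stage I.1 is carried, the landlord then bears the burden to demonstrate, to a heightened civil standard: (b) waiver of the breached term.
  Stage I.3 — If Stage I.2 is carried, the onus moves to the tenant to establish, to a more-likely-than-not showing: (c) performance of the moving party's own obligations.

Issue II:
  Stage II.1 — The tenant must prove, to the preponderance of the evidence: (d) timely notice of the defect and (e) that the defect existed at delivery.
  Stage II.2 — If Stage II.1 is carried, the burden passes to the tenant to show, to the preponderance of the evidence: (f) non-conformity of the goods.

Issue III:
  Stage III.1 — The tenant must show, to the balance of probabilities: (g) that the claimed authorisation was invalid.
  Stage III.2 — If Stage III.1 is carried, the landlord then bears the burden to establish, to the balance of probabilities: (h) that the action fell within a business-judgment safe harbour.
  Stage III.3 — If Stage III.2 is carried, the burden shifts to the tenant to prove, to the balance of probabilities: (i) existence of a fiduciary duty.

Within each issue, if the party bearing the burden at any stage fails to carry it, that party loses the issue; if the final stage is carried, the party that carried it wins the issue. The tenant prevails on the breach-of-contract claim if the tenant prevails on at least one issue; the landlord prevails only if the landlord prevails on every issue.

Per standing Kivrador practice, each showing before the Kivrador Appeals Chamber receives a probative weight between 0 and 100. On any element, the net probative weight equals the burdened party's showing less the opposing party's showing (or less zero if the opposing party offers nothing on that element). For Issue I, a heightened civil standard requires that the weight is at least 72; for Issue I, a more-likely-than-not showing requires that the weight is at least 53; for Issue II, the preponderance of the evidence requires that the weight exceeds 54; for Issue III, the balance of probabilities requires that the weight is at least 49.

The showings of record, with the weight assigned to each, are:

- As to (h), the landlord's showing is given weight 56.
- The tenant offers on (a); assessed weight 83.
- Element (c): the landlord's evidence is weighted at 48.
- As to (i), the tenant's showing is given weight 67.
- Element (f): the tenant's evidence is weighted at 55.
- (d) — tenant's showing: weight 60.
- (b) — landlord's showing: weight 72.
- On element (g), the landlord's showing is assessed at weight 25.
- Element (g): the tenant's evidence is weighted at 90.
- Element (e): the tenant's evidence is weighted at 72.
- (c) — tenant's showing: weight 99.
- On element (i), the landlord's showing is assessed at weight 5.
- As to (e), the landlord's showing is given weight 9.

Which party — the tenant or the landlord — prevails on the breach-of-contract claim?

tenant

— Issue I —
Stage I.1 (tenant, a heightened civil standard, weight is at least 72): (a) 83 ≥ 72 — meets.
  All elements met. The burden passes to the landlord.
Stage I.2 (landlord, a heightened civil standard, weight is at least 72): (b) 72 ≥ 72 — meets.
  The landlord carries Stage I.2; the tenant now bears the burden.
Stage I.3 (tenant, a more-likely-than-not showing, weight is at least 53): (c) net 99−48=51 < 53 — fails.
  Stage I.3 not carried; the tenant fails its burden.
The landlord prevails on this issue.
— Issue II —
Stage II.1 (tenant, the preponderance of the evidence, weight exceeds 54): (d) 60 > 54 — meets; (e) net 72−9=63 > 54 — meets.
  Stage II.1 carried; the burden remains with the tenant.
Stage II.2 (tenant, the preponderance of the evidence, weight exceeds 54): (f) 55 > 54 — meets.
  All elements met at the final stage.
All stages carried — the tenant prevails on this issue.
— Issue III —
At Stage III.1 the tenant must meet the balance of probabilities (weight is at least 49): on (g) the weight is 90 less the opposing 25 gives net 65, ≥ 49, so (g) meets the standard.
  The tenant carries Stage III.1; the landlord now bears the burden.
At Stage III.2 the landlord must meet the balance of probabilities (weight is at least 49): on (h) the weight is 56, which does reach 49, so (h) meets the standard.
  Stage III.2 carried; the burden shifts to the tenant.
At Stage III.3 the tenant must meet the balance of probabilities (weight is at least 49): on (i) the weight is 67 less the opposing 5 gives net 62, ≥ 49, so (i) meets the standard.
  All elements met at the final stage.
Every stage carried; the tenant prevails on this issue.
Per-issue: Issue I → landlord; Issue II → tenant; Issue III → tenant. The tenant must prevail on at least one issue; overall, the tenant prevails.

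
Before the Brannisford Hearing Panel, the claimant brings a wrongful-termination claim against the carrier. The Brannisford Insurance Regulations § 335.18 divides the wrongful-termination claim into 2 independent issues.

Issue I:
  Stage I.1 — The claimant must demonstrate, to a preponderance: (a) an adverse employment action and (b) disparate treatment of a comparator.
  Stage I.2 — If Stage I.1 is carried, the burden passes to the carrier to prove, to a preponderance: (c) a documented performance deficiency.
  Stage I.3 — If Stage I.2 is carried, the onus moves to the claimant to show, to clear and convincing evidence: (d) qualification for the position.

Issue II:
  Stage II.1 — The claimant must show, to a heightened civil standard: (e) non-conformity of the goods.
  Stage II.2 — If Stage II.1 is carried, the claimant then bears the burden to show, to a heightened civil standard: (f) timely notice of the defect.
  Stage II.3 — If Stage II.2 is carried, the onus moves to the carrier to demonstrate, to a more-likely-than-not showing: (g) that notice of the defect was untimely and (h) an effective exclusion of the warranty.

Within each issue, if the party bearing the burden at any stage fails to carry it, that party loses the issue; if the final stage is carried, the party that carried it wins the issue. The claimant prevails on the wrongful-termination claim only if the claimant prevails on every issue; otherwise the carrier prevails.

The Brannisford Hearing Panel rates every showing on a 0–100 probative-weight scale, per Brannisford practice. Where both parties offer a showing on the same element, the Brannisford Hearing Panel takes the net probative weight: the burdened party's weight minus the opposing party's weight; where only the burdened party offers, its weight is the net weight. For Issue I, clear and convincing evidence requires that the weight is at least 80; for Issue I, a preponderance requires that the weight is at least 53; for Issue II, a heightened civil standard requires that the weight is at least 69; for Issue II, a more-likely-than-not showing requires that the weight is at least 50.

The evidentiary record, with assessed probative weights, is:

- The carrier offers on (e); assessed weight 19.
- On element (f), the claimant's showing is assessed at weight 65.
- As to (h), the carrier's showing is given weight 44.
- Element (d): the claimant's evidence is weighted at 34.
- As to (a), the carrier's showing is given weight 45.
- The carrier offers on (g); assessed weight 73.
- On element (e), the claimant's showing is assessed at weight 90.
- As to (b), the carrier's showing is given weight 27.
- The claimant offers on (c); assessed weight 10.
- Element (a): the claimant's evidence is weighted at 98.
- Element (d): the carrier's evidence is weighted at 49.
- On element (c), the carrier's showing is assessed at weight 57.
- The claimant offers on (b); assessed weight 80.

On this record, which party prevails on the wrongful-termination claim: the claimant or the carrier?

carrier

— Issue I —
Stage I.1 — burden on claimant; standard: a preponderance (weight is at least 53).
    (a): 98 − 45 = 53 ≥ 53 [met]
    (b): 80 − 27 = 53 ≥ 53 [met]
  Stage I.1 carried; the burden shifts to the carrier.
Stage I.2 — burden on carrier; standard: a preponderance (weight is at least 53).
    (c): 57 − 10 = 47 < 53 [not met]
  Stage I.2 not carried; the carrier fails its burden.
The analysis ends at Stage I.2; the claimant prevails on this issue.
— Issue II —
Stage II.1 (claimant, a heightened civil standard, weight is at least 69): (e) net 90−19=71 ≥ 69 — meets.
  Stage II.1 is satisfied; the claimant continues to bear the burden.
Stage II.2 (claimant, a heightened civil standard, weight is at least 69): (f) 65 < 69 — fails.
  Not every element is met, so the claimant fails to carry Stage II.2.
So the carrier prevails on this issue.
Per-issue: Issue I → claimant; Issue II → carrier. The claimant must prevail on every issue; overall, the carrier prevails.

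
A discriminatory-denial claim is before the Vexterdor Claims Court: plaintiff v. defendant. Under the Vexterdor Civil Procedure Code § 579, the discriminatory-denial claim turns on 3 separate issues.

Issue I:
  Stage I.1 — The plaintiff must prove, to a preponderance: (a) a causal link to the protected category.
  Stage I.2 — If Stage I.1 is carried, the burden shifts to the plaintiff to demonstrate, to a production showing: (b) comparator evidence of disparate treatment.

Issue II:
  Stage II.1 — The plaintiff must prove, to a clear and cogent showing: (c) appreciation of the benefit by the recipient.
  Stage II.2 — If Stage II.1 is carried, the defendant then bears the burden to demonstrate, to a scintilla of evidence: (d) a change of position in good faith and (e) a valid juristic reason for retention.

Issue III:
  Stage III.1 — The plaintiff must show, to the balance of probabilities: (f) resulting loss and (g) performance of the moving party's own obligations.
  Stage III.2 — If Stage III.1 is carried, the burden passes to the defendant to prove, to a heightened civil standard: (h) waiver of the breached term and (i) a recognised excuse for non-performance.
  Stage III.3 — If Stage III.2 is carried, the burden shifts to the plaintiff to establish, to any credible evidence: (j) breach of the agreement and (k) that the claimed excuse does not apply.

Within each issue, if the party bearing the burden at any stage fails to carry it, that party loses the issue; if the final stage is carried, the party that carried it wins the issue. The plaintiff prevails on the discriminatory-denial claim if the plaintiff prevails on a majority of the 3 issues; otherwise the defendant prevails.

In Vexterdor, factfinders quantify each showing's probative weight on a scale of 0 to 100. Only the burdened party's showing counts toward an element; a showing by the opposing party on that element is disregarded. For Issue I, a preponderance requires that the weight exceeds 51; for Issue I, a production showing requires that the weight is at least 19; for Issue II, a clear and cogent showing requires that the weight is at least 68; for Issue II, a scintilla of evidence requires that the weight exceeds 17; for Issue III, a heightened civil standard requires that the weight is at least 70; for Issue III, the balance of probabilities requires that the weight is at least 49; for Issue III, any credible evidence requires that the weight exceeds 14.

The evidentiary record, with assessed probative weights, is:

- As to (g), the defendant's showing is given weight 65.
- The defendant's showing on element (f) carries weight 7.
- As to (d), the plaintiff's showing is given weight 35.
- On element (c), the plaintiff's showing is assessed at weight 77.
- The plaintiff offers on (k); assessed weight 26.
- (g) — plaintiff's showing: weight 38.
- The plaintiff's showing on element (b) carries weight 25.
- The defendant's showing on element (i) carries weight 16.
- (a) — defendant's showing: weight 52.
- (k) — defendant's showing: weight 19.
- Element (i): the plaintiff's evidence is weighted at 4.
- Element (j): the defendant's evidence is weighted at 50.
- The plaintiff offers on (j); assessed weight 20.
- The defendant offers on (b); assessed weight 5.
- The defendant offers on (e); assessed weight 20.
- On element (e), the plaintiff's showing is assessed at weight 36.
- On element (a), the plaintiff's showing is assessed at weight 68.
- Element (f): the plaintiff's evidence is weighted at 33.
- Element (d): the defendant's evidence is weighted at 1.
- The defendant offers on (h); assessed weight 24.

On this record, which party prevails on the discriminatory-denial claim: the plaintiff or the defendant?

plaintiff

— Issue I —
Stage I.1 (plaintiff, a preponderance, weight exceeds 51): (a) 68 (defendant's 52 disregarded) > 51 — meets.
  Stage I.1 is satisfied; the plaintiff continues to bear the burden.
Stage I.2 (plaintiff, a production showing, weight is at least 19): (b) 25 (defendant's 5 disregarded) ≥ 19 — meets.
  Stage I.2 carried; the final stage is satisfied.
With every stage satisfied, the plaintiff prevails on this issue.
— Issue II —
At Stage II.1 the plaintiff must meet a clear and cogent showing (weight is at least 68): on (c) the weight is 77, ≥ 68, so (c) meets the standard.
  Stage II.1 is satisfied; the onus moves to the defendant.
At Stage II.2 the defendant must meet a scintilla of evidence (weight exceeds 17): on (d) the weight is 1 (the plaintiff's 35 is given no effect), ≤ 17, so (d) does not meet the standard; on (e) the weight is 20 (the plaintiff's 36 is given no effect), which does exceed 17, so (e) meets the standard.
  The defendant does not carry Stage II.2.
The plaintiff prevails on this issue.
— Issue III —
Stage III.1 (plaintiff, the balance of probabilities, weight is at least 49): (f) 33 (defendant's 7 disregarded) < 49 — fails; (g) 38 (defendant's 65 disregarded) < 49 — fails.
  Stage III.1 not carried; the plaintiff fails its burden.
The analysis ends at Stage III.1; the defendant prevails on this issue.
Per-issue: Issue I → plaintiff; Issue II → plaintiff; Issue III → defendant. The plaintiff must prevail on a majority of issues; overall, the plaintiff prevails.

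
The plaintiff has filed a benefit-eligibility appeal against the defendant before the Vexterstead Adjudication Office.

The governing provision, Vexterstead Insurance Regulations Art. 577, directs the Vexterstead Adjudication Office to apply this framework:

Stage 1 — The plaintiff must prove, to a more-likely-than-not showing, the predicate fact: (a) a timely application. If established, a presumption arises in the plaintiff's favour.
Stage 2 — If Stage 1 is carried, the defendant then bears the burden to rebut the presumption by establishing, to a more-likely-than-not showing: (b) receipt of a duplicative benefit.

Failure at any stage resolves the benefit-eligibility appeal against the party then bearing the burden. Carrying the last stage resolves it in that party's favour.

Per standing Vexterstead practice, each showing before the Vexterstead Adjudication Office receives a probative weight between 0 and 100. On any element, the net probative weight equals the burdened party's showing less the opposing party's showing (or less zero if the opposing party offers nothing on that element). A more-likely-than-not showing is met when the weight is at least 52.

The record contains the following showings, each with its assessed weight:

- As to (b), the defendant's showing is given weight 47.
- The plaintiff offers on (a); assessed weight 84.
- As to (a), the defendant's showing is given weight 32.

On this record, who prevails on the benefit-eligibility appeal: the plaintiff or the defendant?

At Stage 1 the plaintiff must meet a more-likely-than-not showing (weight is at least 52): on (a) the weight is 84 less the opposing 32 gives net 52, ≥ 52, so (a) meets the standard.
  The plaintiff carries Stage 1; the defendant now bears the burden.
At Stage 2 the defendant must meet a more-likely-than-not showing (weight is at least 52): on (b) the weight is 47, which does not reach 52, so (b) does not meet the standard.
  Not every element is met, so the defendant fails to carry Stage 2.
So the plaintiff prevails.

plaintiff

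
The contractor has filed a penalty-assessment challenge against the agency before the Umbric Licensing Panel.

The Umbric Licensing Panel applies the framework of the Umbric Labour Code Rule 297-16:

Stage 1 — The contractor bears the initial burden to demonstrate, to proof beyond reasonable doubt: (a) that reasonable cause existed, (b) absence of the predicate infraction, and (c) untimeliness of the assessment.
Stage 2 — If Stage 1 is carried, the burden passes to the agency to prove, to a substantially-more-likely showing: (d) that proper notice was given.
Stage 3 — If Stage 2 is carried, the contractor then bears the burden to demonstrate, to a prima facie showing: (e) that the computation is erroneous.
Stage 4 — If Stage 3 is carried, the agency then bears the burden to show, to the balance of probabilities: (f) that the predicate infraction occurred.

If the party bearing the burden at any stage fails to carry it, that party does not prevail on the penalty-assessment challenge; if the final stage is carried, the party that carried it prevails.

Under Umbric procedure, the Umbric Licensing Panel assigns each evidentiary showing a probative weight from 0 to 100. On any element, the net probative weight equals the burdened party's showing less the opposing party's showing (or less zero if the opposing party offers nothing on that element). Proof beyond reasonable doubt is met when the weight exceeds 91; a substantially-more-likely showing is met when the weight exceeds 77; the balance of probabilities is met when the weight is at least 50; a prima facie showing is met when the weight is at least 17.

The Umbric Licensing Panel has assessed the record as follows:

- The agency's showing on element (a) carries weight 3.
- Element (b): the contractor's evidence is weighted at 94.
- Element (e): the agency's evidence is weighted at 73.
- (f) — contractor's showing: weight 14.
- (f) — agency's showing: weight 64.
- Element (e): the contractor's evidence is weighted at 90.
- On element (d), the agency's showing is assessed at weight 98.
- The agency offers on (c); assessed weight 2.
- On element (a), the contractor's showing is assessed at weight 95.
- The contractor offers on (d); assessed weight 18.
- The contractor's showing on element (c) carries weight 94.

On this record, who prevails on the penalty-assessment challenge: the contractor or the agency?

agency

At Stage 1 the contractor must meet proof beyond reasonable doubt (weight exceeds 91): on (a) the weight is 95 less the opposing 3 gives net 92, which does exceed 91, so (a) meets the standard; on (b) the weight is 94, which does exceed 91, so (b) meets the standard; on (c) the weight is 94 less the opposing 2 gives net 92, which does exceed 91, so (c) meets the standard.
  All elements met. The burden passes to the agency.
At Stage 2 the agency must meet a substantially-more-likely showing (weight exceeds 77): on (d) the weight is 98 less the opposing 18 gives net 80, which does exceed 77, so (d) meets the standard.
  Stage 2 is satisfied; the onus moves to the contractor.
At Stage 3 the contractor must meet a prima facie showing (weight is at least 17): on (e) the weight is 90 less the opposing 73 gives net 17, ≥ 17, so (e) meets the standard.
  The contractor carries Stage 3; the agency now bears the burden.
At Stage 4 the agency must meet the balance of probabilities (weight is at least 50): on (f) the weight is 64 less the opposing 14 gives net 50, which does reach 50, so (f) meets the standard.
  Stage 4 carried; the final stage is satisfied.
Every stage carried; the agency prevails.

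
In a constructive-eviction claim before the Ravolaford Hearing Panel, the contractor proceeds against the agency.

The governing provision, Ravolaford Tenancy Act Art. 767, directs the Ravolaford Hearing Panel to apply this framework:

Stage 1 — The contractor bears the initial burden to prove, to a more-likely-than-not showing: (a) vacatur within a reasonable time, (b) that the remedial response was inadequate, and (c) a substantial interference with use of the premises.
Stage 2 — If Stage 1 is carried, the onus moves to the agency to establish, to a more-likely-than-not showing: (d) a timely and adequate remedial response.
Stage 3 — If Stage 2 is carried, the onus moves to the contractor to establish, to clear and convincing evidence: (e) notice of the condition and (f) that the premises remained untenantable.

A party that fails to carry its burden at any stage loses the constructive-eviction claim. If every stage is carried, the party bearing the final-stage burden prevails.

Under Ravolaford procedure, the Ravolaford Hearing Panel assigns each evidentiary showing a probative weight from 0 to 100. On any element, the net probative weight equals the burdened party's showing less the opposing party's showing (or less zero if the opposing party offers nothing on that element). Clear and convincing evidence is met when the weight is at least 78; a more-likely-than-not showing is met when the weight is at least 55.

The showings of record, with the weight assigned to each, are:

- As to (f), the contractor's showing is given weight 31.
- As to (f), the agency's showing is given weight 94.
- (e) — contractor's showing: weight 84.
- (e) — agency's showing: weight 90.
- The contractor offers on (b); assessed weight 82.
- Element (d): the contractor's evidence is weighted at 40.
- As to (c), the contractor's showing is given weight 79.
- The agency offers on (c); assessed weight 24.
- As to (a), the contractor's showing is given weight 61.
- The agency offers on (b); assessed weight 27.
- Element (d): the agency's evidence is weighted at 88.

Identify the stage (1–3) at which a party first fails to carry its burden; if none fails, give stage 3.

At Stage 1 the contractor must meet a more-likely-than-not showing (weight is at least 55): on (a) the weight is 61, ≥ 55, so (a) meets the standard; on (b) the weight is 82 less the opposing 27 gives net 55, ≥ 55, so (b) meets the standard; on (c) the weight is 79 less the opposing 24 gives net 55, which does reach 55, so (c) meets the standard.
  Stage 1 is satisfied; the onus moves to the agency.
At Stage 2 the agency must meet a more-likely-than-not showing (weight is at least 55): on (d) the weight is 88 less the opposing 40 gives net 48, < 55, so (d) does not meet the standard.
  Not every element is met, so the agency fails to carry Stage 2.
The analysis ends at Stage 2; the contractor prevails.

stage 2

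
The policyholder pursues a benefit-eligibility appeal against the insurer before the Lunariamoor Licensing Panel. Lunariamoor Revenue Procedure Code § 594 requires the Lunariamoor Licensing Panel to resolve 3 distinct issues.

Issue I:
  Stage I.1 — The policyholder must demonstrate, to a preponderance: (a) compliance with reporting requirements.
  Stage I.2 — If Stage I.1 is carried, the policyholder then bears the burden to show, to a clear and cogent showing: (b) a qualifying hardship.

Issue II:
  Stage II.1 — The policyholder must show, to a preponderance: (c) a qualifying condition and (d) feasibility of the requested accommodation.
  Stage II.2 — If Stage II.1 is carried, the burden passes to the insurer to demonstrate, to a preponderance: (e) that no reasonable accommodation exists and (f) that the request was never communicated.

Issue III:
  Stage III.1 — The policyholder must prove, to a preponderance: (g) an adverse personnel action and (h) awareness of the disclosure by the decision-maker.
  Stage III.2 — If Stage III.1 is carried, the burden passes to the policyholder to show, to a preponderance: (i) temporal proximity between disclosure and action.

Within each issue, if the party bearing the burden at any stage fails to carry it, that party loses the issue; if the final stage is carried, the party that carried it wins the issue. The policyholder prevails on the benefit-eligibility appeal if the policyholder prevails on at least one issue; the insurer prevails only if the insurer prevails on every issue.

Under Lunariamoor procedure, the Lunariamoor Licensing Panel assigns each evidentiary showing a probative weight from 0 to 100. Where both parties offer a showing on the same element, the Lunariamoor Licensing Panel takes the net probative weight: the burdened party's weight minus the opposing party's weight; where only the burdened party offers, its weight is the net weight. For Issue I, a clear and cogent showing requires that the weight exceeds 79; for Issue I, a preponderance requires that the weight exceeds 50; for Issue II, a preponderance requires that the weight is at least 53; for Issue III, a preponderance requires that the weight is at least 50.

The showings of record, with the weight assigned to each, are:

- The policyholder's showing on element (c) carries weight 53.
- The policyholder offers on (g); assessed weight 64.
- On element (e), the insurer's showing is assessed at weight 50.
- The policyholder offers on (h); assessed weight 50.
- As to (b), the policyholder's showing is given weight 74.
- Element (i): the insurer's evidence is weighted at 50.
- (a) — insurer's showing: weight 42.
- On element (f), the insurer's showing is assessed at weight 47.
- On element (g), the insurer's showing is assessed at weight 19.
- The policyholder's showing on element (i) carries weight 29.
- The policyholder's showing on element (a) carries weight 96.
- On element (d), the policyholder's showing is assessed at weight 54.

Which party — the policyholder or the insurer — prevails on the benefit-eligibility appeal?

— Issue I —
Stage I.1 — burden on policyholder; standard: a preponderance (weight exceeds 50).
    (a): 96 − 42 = 54 > 50 [met]
  All elements met. The policyholder retains the burden for Stage I.2.
Stage I.2 — burden on policyholder; standard: a clear and cogent showing (weight exceeds 79).
    (b): 74 ≤ 79 [not met]
  Stage I.2 not carried; the policyholder fails its burden.
The insurer prevails on this issue.
— Issue II —
At Stage II.1 the policyholder must meet a preponderance (weight is at least 53): on (c) the weight is 53, ≥ 53, so (c) meets the standard; on (d) the weight is 54, ≥ 53, so (d) meets the standard.
  Stage II.1 carried; the burden shifts to the insurer.
At Stage II.2 the insurer must meet a preponderance (weight is at least 53): on (e) the weight is 50, < 53, so (e) does not meet the standard; on (f) the weight is 47, < 53, so (f) does not meet the standard.
  Stage II.2 not carried; the insurer fails its burden.
So the policyholder prevails on this issue.
— Issue III —
Stage III.1 (policyholder, a preponderance, weight is at least 50): (g) net 64−19=45 < 50 — fails; (h) 50 ≥ 50 — meets.
  Not every element is met, so the policyholder fails to carry Stage III.1.
So the insurer prevails on this issue.
Per-issue: Issue I → insurer; Issue II → policyholder; Issue III → insurer. The policyholder must prevail on at least one issue; overall, the policyholder prevails.

policyholder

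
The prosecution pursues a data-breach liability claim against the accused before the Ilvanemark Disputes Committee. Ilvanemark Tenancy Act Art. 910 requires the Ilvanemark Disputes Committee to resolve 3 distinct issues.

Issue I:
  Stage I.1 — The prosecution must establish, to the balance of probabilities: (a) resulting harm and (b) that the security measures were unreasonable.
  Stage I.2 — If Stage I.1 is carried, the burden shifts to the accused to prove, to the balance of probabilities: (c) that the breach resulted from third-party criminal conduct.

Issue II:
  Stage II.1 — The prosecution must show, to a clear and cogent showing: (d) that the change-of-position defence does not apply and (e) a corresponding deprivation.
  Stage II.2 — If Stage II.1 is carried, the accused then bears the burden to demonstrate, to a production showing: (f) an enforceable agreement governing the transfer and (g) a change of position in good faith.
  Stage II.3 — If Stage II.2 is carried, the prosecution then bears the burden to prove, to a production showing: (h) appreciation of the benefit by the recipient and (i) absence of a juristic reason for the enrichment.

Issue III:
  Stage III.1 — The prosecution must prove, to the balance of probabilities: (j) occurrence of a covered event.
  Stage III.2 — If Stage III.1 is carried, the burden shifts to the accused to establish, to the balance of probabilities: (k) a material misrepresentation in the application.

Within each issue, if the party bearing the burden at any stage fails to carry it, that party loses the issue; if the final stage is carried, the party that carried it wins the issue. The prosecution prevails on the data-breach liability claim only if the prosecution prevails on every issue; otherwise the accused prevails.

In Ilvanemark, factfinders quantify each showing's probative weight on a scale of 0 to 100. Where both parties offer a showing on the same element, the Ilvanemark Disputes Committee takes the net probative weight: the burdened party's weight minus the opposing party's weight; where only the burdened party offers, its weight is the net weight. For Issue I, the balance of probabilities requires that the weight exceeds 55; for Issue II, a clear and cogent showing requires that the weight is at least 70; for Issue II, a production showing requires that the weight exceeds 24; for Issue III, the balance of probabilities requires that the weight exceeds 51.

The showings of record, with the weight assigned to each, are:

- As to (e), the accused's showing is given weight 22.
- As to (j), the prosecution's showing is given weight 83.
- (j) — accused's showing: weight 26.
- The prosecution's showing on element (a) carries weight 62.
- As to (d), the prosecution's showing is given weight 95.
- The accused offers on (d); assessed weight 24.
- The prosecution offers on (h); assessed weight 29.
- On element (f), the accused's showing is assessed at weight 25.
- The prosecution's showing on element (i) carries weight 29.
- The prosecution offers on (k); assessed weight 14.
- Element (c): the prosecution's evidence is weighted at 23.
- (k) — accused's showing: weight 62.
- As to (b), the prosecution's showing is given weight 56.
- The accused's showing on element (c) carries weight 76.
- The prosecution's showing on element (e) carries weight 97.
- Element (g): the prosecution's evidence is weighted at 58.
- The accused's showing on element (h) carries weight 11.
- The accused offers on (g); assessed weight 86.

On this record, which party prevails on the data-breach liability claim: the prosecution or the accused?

accused

— Issue I —
At Stage I.1 the prosecution must meet the balance of probabilities (weight exceeds 55): on (a) the weight is 62, > 55, so (a) meets the standard; on (b) the weight is 56, which does exceed 55, so (b) meets the standard.
  The prosecution carries Stage I.1; the accused now bears the burden.
At Stage I.2 the accused must meet the balance of probabilities (weight exceeds 55): on (c) the weight is 76 less the opposing 23 gives net 53, which does not exceed 55, so (c) does not meet the standard.
  Stage I.2 not carried; the accused fails its burden.
The analysis ends at Stage I.2; the prosecution prevails on this issue.
— Issue II —
Stage II.1 (prosecution, a clear and cogent showing, weight is at least 70): (d) net 95−24=71 ≥ 70 — meets; (e) net 97−22=75 ≥ 70 — meets.
  The prosecution carries Stage II.1; the accused now bears the burden.
Stage II.2 (accused, a production showing, weight exceeds 24): (f) 25 > 24 — meets; (g) net 86−58=28 > 24 — meets.
  Stage II.2 is satisfied; the onus moves to the prosecution.
Stage II.3 (prosecution, a production showing, weight exceeds 24): (h) net 29−11=18 ≤ 24 — fails; (i) 29 > 24 — meets.
  Stage II.3 not carried; the prosecution fails its burden.
The analysis ends at Stage II.3; the accused prevails on this issue.
— Issue III —
Stage III.1 (prosecution, the balance of probabilities, weight exceeds 51): (j) net 83−26=57 > 51 — meets.
  The prosecution carries Stage III.1; the accused now bears the burden.
Stage III.2 (accused, the balance of probabilities, weight exceeds 51): (k) net 62−14=48 ≤ 51 — fails.
  Not every element is met, so the accused fails to carry Stage III.2.
The prosecution prevails on this issue.
Per-issue: Issue I → prosecution; Issue II → accused; Issue III → prosecution. The prosecution must prevail on every issue; overall, the accused prevails.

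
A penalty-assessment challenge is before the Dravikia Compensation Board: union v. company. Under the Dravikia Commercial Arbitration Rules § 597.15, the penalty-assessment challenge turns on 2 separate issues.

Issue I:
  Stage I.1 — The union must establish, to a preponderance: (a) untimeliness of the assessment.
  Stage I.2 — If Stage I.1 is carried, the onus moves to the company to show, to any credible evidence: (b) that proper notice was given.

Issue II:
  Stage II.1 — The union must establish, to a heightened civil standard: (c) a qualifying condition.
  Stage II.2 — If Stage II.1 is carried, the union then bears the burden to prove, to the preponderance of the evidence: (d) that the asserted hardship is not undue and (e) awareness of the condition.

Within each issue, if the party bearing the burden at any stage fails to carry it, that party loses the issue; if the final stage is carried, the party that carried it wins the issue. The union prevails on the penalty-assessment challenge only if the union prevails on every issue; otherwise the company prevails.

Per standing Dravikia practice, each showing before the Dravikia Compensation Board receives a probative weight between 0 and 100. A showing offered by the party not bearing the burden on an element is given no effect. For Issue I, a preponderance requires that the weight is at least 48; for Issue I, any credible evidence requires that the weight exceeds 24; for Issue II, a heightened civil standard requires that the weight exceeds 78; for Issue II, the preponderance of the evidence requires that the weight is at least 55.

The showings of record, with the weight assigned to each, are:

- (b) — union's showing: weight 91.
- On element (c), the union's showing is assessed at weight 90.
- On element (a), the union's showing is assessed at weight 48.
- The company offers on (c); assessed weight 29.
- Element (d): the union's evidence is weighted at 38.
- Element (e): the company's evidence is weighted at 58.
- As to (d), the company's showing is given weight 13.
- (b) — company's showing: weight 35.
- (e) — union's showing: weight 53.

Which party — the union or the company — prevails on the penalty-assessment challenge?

company

— Issue I —
Stage I.1 (union, a preponderance, weight is at least 48): (a) 48 ≥ 48 — meets.
  The union carries Stage I.1; the company now bears the burden.
Stage I.2 (company, any credible evidence, weight exceeds 24): (b) 35 (union's 91 disregarded) > 24 — meets.
  Stage I.2 carried; the final stage is satisfied.
With every stage satisfied, the company prevails on this issue.
— Issue II —
At Stage II.1 the union must meet a heightened civil standard (weight exceeds 78): on (c) the weight is 90 (the company's 29 is given no effect), > 78, so (c) meets the standard.
  Stage II.1 is satisfied; the union continues to bear the burden.
At Stage II.2 the union must meet the preponderance of the evidence (weight is at least 55): on (d) the weight is 38 (the company's 13 is given no effect), which does not reach 55, so (d) does not meet the standard; on (e) the weight is 53 (the company's 58 is given no effect), which does not reach 55, so (e) does not meet the standard.
  Not every element is met, so the union fails to carry Stage II.2.
The company prevails on this issue.
Per-issue: Issue I → company; Issue II → company. The union must prevail on every issue; overall, the company prevails.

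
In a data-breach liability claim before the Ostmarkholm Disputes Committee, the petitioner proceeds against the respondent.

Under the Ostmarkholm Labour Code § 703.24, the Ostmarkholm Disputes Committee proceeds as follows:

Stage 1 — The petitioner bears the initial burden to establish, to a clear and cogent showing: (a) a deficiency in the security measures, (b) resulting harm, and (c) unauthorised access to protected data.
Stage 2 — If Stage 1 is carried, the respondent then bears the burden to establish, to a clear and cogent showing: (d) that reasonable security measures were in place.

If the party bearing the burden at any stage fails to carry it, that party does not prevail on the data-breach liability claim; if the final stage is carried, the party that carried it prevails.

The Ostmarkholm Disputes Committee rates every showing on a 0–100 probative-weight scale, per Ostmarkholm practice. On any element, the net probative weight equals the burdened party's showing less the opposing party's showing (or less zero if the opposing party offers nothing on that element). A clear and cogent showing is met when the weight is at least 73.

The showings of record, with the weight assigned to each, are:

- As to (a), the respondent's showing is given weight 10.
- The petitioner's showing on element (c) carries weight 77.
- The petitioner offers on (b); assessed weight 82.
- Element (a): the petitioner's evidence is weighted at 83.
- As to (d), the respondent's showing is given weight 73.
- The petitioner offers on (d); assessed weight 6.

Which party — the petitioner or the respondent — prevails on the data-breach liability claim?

At Stage 1 the petitioner must meet a clear and cogent showing (weight is at least 73): on (a) the weight is 83 less the opposing 10 gives net 73, which does reach 73, so (a) meets the standard; on (b) the weight is 82, which does reach 73, so (b) meets the standard; on (c) the weight is 77, ≥ 73, so (c) meets the standard.
  Stage 1 is satisfied; the onus moves to the respondent.
At Stage 2 the respondent must meet a clear and cogent showing (weight is at least 73): on (d) the weight is 73 less the opposing 6 gives net 67, which does not reach 73, so (d) does not meet the standard.
  Not every element is met, so the respondent fails to carry Stage 2.
The petitioner prevails.

petitioner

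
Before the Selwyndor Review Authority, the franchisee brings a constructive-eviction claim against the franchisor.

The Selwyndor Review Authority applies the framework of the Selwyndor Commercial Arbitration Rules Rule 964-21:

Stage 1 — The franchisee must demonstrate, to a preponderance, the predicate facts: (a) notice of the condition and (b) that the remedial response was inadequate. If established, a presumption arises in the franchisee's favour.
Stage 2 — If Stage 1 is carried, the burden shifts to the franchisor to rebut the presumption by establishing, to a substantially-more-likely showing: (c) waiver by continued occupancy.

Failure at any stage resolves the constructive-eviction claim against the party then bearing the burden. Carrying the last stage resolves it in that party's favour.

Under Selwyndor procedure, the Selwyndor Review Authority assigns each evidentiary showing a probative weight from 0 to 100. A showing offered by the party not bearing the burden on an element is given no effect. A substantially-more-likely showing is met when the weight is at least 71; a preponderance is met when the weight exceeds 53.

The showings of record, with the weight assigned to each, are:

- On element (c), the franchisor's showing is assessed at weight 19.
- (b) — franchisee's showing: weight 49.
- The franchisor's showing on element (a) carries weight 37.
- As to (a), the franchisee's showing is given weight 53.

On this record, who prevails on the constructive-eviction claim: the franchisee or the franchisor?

At Stage 1 the franchisee must meet a preponderance (weight exceeds 53): on (a) the weight is 53 (the franchisor's 37 is given no effect), ≤ 53, so (a) does not meet the standard; on (b) the weight is 49, ≤ 53, so (b) does not meet the standard.
  The franchisee does not carry Stage 1.
The analysis ends at Stage 1; the franchisor prevails.

franchisor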